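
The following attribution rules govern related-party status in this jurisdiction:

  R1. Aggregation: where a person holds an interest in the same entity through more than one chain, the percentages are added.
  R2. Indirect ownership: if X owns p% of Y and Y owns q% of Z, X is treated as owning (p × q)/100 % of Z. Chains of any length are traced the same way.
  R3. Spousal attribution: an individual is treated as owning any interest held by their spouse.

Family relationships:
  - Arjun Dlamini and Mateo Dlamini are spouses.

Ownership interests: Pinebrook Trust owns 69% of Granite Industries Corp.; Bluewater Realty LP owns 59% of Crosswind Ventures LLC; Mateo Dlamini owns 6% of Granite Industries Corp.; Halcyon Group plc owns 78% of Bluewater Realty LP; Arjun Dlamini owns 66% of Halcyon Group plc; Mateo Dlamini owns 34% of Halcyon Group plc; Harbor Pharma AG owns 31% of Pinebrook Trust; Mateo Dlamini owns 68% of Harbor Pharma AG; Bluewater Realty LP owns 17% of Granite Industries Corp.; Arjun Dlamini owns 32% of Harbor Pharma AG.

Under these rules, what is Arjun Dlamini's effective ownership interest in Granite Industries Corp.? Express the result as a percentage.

40.65%

By spousal attribution (R3), Arjun Dlamini is treated as also owning Mateo Dlamini's interest in Halcyon Group plc, giving 66% + 34% = 100%.
By spousal attribution (R3), Arjun Dlamini is treated as also owning Mateo Dlamini's interest in Harbor Pharma AG, giving 32% + 68% = 100%.
By spousal attribution (R3), Arjun Dlamini is treated as owning Mateo Dlamini's 6% interest in Granite Industries Corp.
Chain via Halcyon Group plc → Bluewater Realty LP (R2): 100% × 78% × 17% = 13.26% of Granite Industries Corp.
Chain via Harbor Pharma AG → Pinebrook Trust (R2): 100% × 31% × 69% = 21.39% of Granite Industries Corp.
Direct interest in Granite Industries Corp: 6%.
Aggregating (R1): 13.26% + 21.39% + 6% = 40.65%.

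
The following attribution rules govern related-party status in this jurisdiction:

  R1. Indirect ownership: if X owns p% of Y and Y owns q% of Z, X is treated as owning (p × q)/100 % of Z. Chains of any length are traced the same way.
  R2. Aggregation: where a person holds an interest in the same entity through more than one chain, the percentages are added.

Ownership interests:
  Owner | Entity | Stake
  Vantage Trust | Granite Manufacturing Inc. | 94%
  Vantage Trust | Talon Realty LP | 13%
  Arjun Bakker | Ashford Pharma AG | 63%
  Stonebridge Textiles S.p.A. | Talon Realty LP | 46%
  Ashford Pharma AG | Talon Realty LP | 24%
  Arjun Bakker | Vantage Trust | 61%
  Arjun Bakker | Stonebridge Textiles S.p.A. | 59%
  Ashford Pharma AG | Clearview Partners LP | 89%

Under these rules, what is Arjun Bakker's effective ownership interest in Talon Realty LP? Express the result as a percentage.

Chain via Vantage Trust (R1): 61% × 13% = 7.93% of Talon Realty LP.
Chain via Stonebridge Textiles S.p.A. (R1): 59% × 46% = 27.14% of Talon Realty LP.
Chain via Ashford Pharma AG (R1): 63% × 24% = 15.12% of Talon Realty LP.
Aggregating (R2): 7.93% + 27.14% + 15.12% = 50.19%.

50.19%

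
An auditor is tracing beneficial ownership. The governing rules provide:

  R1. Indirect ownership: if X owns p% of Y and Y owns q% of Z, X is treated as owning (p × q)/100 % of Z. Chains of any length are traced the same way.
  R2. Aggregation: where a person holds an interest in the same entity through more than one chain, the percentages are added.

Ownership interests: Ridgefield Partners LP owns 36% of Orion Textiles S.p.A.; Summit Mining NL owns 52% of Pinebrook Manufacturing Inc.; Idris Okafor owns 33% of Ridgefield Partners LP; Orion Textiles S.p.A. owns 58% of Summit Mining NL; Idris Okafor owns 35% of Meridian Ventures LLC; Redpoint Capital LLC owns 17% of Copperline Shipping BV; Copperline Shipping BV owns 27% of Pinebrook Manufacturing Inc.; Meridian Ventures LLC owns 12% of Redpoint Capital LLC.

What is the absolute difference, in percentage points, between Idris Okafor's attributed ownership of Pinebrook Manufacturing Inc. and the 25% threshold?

21.224212

Chain via Ridgefield Partners LP → Orion Textiles S.p.A. → Summit Mining NL (R1): 33% × 36% × 58% × 52% = 3.583008% of Pinebrook Manufacturing Inc.
Chain via Meridian Ventures LLC → Redpoint Capital LLC → Copperline Shipping BV (R1): 35% × 12% × 17% × 27% = 0.19278% of Pinebrook Manufacturing Inc.
Aggregating (R2): 3.583008% + 0.19278% = 3.775788%.
3.775788% falls short of the 25% threshold by 21.224212 percentage points.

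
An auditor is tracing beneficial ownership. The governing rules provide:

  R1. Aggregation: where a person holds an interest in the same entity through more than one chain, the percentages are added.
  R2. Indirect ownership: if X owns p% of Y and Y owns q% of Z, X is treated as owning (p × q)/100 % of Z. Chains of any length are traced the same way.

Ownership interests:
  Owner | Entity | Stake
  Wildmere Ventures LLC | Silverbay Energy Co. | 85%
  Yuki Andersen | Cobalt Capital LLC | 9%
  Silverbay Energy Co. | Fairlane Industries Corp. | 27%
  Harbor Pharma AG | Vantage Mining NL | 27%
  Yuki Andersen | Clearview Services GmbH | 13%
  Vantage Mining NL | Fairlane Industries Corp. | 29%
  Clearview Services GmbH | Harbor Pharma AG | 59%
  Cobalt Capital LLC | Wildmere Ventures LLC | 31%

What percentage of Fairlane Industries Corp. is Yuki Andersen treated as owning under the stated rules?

Chain via Clearview Services GmbH → Harbor Pharma AG → Vantage Mining NL (R2): 13% × 59% × 27% × 29% = 0.600561% of Fairlane Industries Corp.
Chain via Cobalt Capital LLC → Wildmere Ventures LLC → Silverbay Energy Co. (R2): 9% × 31% × 85% × 27% = 0.640305% of Fairlane Industries Corp.
Aggregating (R1): 0.600561% + 0.640305% = 1.240866%.

1.240866%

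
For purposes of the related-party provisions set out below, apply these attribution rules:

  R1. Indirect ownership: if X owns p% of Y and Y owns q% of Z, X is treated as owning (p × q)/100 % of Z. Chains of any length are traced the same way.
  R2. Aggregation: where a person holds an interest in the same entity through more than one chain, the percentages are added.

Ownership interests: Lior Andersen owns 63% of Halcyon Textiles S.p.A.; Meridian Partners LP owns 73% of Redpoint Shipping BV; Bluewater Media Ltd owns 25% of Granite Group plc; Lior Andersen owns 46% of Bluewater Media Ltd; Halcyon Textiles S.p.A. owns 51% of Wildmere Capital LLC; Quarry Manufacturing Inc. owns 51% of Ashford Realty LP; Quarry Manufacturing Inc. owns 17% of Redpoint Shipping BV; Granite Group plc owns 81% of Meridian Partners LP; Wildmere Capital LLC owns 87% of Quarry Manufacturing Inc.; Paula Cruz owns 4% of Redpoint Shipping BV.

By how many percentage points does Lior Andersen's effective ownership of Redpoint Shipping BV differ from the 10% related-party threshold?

1.551977

Chain via Halcyon Textiles S.p.A. → Wildmere Capital LLC → Quarry Manufacturing Inc. (R1): 63% × 51% × 87% × 17% = 4.752027% of Redpoint Shipping BV.
Chain via Bluewater Media Ltd → Granite Group plc → Meridian Partners LP (R1): 46% × 25% × 81% × 73% = 6.79995% of Redpoint Shipping BV.
Aggregating (R2): 4.752027% + 6.79995% = 11.551977%.
11.551977% exceeds the 10% threshold by 1.551977 percentage points.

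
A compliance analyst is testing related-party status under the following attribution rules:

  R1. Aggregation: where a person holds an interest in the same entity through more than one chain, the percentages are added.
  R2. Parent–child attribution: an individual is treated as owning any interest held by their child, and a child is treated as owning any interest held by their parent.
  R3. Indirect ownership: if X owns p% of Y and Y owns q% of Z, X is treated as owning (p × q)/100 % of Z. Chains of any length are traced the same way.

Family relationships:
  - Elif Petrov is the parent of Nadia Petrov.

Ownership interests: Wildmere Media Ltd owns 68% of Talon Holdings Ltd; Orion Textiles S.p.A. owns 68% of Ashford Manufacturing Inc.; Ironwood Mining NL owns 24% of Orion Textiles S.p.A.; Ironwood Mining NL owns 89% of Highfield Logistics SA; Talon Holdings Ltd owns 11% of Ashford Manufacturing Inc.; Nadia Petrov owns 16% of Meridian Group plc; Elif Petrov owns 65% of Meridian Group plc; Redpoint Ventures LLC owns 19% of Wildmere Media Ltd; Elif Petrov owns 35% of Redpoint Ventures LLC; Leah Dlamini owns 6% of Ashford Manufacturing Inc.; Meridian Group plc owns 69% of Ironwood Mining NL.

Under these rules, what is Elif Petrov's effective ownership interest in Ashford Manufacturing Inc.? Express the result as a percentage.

By parent–child attribution (R2), Elif Petrov is treated as also owning Nadia Petrov's interest in Meridian Group plc, giving 65% + 16% = 81%.
Chain via Meridian Group plc → Ironwood Mining NL → Orion Textiles S.p.A. (R3): 81% × 69% × 24% × 68% = 9.121248% of Ashford Manufacturing Inc.
Chain via Redpoint Ventures LLC → Wildmere Media Ltd → Talon Holdings Ltd (R3): 35% × 19% × 68% × 11% = 0.49742% of Ashford Manufacturing Inc.
Aggregating (R1): 9.121248% + 0.49742% = 9.618668%.

9.618668%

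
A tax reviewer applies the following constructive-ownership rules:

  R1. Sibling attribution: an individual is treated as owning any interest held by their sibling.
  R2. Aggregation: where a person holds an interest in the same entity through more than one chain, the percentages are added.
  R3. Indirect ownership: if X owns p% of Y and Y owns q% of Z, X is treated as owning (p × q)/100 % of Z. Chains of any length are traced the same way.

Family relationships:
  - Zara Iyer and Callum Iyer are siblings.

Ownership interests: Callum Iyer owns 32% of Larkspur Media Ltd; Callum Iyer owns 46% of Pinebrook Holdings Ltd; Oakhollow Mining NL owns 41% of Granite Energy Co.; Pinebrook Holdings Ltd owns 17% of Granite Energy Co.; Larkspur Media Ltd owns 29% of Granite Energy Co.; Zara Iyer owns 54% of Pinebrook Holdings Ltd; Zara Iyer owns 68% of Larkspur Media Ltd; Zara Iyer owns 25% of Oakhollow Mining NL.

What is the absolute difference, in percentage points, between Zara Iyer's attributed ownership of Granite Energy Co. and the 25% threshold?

By sibling attribution (R1), Zara Iyer is treated as also owning Callum Iyer's interest in Pinebrook Holdings Ltd, giving 54% + 46% = 100%.
By sibling attribution (R1), Zara Iyer is treated as also owning Callum Iyer's interest in Larkspur Media Ltd, giving 68% + 32% = 100%.
Chain via Pinebrook Holdings Ltd (R3): 100% × 17% = 17% of Granite Energy Co.
Chain via Oakhollow Mining NL (R3): 25% × 41% = 10.25% of Granite Energy Co.
Chain via Larkspur Media Ltd (R3): 100% × 29% = 29% of Granite Energy Co.
Aggregating (R2): 17% + 10.25% + 29% = 56.25%.
56.25% exceeds the 25% threshold by 31.25 percentage points.

31.25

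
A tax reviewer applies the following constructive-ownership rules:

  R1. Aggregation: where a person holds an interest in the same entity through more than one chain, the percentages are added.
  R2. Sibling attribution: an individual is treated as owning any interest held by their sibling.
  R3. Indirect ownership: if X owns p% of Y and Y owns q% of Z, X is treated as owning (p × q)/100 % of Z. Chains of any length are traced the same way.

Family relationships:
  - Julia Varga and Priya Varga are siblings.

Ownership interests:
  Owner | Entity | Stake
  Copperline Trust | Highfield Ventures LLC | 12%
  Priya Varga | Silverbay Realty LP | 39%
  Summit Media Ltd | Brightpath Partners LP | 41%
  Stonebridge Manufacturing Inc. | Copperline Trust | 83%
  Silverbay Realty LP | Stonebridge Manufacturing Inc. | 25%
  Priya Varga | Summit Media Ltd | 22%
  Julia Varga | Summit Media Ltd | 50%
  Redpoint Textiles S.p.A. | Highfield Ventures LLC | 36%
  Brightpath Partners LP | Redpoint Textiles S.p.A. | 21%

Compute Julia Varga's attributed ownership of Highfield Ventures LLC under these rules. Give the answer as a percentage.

3.202812%

By sibling attribution (R2), Julia Varga is treated as also owning Priya Varga's interest in Summit Media Ltd, giving 50% + 22% = 72%.
By sibling attribution (R2), Julia Varga is treated as owning Priya Varga's 39% interest in Silverbay Realty LP.
Chain via Summit Media Ltd → Brightpath Partners LP → Redpoint Textiles S.p.A. (R3): 72% × 41% × 21% × 36% = 2.231712% of Highfield Ventures LLC.
Chain via Silverbay Realty LP → Stonebridge Manufacturing Inc. → Copperline Trust (R3): 39% × 25% × 83% × 12% = 0.9711% of Highfield Ventures LLC.
Aggregating (R1): 2.231712% + 0.9711% = 3.202812%.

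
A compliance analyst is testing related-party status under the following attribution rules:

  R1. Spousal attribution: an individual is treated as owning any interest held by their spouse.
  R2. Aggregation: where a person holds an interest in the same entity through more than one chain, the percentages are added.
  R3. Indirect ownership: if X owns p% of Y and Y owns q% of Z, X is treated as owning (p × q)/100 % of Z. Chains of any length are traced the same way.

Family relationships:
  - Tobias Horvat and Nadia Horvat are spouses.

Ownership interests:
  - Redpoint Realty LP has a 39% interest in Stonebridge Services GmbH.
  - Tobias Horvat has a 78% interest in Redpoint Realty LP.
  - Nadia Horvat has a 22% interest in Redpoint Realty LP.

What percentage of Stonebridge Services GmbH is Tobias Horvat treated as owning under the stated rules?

By spousal attribution (R1), Tobias Horvat is treated as also owning Nadia Horvat's interest in Redpoint Realty LP, giving 78% + 22% = 100%.
Chain via Redpoint Realty LP (R3): 100% × 39% = 39% of Stonebridge Services GmbH.

39%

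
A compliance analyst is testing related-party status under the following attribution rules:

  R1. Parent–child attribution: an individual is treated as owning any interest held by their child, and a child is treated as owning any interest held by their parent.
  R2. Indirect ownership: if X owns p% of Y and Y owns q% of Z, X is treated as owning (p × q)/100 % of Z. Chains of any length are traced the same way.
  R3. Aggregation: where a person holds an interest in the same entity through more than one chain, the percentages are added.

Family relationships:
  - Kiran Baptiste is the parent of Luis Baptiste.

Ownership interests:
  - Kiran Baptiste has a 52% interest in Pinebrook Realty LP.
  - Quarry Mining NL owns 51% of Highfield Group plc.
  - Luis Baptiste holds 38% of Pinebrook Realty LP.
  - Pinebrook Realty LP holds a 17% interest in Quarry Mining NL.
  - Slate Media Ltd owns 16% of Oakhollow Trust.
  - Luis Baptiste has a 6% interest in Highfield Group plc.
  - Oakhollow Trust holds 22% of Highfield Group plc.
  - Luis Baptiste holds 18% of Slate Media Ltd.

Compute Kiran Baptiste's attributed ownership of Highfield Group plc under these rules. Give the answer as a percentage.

By parent–child attribution (R1), Kiran Baptiste is treated as also owning Luis Baptiste's interest in Pinebrook Realty LP, giving 52% + 38% = 90%.
By parent–child attribution (R1), Kiran Baptiste is treated as owning Luis Baptiste's 18% interest in Slate Media Ltd.
By parent–child attribution (R1), Kiran Baptiste is treated as owning Luis Baptiste's 6% interest in Highfield Group plc.
Chain via Pinebrook Realty LP → Quarry Mining NL (R2): 90% × 17% × 51% = 7.803% of Highfield Group plc.
Chain via Slate Media Ltd → Oakhollow Trust (R2): 18% × 16% × 22% = 0.6336% of Highfield Group plc.
Direct interest in Highfield Group plc: 6%.
Aggregating (R3): 7.803% + 0.6336% + 6% = 14.4366%.

14.4366%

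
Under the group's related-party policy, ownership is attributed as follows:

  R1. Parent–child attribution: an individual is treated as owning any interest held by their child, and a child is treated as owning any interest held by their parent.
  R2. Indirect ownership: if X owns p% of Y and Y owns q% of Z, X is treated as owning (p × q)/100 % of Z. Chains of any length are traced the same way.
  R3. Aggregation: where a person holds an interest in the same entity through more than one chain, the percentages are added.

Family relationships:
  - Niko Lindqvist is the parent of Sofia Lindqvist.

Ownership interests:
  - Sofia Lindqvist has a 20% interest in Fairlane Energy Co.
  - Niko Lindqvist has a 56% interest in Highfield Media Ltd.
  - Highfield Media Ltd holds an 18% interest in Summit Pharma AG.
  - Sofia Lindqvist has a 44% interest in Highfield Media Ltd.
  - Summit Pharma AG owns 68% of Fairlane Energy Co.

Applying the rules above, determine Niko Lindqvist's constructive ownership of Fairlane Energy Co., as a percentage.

By parent–child attribution (R1), Niko Lindqvist is treated as also owning Sofia Lindqvist's interest in Highfield Media Ltd, giving 56% + 44% = 100%.
By parent–child attribution (R1), Niko Lindqvist is treated as owning Sofia Lindqvist's 20% interest in Fairlane Energy Co.
Chain via Highfield Media Ltd → Summit Pharma AG (R2): 100% × 18% × 68% = 12.24% of Fairlane Energy Co.
Direct interest in Fairlane Energy Co: 20%.
Aggregating (R3): 12.24% + 20% = 32.24%.

32.24%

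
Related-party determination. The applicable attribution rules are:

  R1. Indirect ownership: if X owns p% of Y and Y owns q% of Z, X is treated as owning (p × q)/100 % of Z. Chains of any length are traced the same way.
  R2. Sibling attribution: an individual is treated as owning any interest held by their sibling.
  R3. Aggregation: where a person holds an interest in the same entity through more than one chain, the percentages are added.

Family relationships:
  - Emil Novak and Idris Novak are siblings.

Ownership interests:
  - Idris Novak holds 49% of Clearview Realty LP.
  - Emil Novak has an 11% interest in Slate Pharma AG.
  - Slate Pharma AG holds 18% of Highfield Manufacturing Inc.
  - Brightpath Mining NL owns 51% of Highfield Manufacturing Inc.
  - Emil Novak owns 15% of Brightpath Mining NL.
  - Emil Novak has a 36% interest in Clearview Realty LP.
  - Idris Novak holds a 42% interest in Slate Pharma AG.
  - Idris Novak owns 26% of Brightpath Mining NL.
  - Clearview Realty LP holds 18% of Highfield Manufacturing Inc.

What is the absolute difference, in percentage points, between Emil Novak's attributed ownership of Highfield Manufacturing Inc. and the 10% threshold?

35.75

By sibling attribution (R2), Emil Novak is treated as also owning Idris Novak's interest in Slate Pharma AG, giving 11% + 42% = 53%.
By sibling attribution (R2), Emil Novak is treated as also owning Idris Novak's interest in Brightpath Mining NL, giving 15% + 26% = 41%.
By sibling attribution (R2), Emil Novak is treated as also owning Idris Novak's interest in Clearview Realty LP, giving 36% + 49% = 85%.
Chain via Slate Pharma AG (R1): 53% × 18% = 9.54% of Highfield Manufacturing Inc.
Chain via Brightpath Mining NL (R1): 41% × 51% = 20.91% of Highfield Manufacturing Inc.
Chain via Clearview Realty LP (R1): 85% × 18% = 15.3% of Highfield Manufacturing Inc.
Aggregating (R3): 9.54% + 20.91% + 15.3% = 45.75%.
45.75% exceeds the 10% threshold by 35.75 percentage points.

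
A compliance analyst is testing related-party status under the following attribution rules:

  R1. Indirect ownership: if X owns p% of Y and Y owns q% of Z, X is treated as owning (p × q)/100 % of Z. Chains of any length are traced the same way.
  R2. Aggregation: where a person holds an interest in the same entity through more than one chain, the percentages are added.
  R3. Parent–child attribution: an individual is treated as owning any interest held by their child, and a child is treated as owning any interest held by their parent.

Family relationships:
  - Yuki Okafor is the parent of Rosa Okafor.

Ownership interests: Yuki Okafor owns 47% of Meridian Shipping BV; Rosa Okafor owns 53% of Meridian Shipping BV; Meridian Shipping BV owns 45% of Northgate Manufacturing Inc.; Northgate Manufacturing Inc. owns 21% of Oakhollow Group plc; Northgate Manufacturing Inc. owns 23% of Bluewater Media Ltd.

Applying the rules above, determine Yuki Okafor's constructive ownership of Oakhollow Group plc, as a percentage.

By parent–child attribution (R3), Yuki Okafor is treated as also owning Rosa Okafor's interest in Meridian Shipping BV, giving 47% + 53% = 100%.
Chain via Meridian Shipping BV → Northgate Manufacturing Inc. (R1): 100% × 45% × 21% = 9.45% of Oakhollow Group plc.

9.45%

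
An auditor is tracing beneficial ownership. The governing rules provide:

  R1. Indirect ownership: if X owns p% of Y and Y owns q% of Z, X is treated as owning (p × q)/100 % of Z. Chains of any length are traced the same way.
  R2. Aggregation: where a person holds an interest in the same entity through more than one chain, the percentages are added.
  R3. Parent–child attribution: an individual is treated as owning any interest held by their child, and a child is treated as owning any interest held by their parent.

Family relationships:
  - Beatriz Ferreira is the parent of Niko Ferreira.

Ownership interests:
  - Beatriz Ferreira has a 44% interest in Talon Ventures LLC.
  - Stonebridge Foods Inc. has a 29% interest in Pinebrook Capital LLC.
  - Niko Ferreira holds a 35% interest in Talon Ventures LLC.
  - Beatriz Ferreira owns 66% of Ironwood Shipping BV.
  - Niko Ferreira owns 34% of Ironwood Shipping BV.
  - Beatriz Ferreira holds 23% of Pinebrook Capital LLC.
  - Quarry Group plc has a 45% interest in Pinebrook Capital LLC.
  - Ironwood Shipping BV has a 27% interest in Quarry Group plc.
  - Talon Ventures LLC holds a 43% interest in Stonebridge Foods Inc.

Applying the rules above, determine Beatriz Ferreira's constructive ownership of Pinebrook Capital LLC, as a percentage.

45.0013%

By parent–child attribution (R3), Beatriz Ferreira is treated as also owning Niko Ferreira's interest in Talon Ventures LLC, giving 44% + 35% = 79%.
By parent–child attribution (R3), Beatriz Ferreira is treated as also owning Niko Ferreira's interest in Ironwood Shipping BV, giving 66% + 34% = 100%.
Chain via Talon Ventures LLC → Stonebridge Foods Inc. (R1): 79% × 43% × 29% = 9.8513% of Pinebrook Capital LLC.
Chain via Ironwood Shipping BV → Quarry Group plc (R1): 100% × 27% × 45% = 12.15% of Pinebrook Capital LLC.
Direct interest in Pinebrook Capital LLC: 23%.
Aggregating (R2): 9.8513% + 12.15% + 23% = 45.0013%.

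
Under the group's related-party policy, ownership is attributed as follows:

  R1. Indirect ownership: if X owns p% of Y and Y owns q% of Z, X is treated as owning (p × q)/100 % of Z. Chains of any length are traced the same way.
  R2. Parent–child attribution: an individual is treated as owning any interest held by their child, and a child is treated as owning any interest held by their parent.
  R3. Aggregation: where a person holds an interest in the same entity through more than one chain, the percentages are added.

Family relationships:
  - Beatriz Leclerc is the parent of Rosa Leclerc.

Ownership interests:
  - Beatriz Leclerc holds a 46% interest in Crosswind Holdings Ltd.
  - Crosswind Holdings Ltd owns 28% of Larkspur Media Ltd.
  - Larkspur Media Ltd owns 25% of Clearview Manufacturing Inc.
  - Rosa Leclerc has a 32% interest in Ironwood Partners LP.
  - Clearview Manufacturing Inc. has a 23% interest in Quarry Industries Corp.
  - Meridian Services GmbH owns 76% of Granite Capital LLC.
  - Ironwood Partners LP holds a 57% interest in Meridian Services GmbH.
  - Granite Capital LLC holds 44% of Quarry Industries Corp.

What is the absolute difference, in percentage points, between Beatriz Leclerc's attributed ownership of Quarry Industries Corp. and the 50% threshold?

By parent–child attribution (R2), Beatriz Leclerc is treated as owning Rosa Leclerc's 32% interest in Ironwood Partners LP.
Chain via Crosswind Holdings Ltd → Larkspur Media Ltd → Clearview Manufacturing Inc. (R1): 46% × 28% × 25% × 23% = 0.7406% of Quarry Industries Corp.
Chain via Ironwood Partners LP → Meridian Services GmbH → Granite Capital LLC (R1): 32% × 57% × 76% × 44% = 6.099456% of Quarry Industries Corp.
Aggregating (R3): 0.7406% + 6.099456% = 6.840056%.
6.840056% falls short of the 50% threshold by 43.159944 percentage points.

43.159944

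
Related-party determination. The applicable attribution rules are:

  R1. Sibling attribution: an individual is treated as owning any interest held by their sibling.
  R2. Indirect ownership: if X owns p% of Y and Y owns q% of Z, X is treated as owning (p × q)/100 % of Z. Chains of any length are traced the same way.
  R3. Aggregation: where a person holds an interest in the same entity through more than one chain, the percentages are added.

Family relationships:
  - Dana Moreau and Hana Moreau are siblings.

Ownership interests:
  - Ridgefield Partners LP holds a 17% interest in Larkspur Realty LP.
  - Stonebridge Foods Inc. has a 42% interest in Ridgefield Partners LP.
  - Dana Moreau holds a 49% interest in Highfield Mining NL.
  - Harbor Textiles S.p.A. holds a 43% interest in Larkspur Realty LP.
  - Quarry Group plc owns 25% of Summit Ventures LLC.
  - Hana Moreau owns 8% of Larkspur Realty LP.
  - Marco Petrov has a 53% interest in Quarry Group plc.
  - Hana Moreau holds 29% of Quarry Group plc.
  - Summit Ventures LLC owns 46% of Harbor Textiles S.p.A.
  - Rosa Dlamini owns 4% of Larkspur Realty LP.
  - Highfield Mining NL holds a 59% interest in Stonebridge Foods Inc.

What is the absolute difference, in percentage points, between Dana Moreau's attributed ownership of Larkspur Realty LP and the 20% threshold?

By sibling attribution (R1), Dana Moreau is treated as owning Hana Moreau's 29% interest in Quarry Group plc.
By sibling attribution (R1), Dana Moreau is treated as owning Hana Moreau's 8% interest in Larkspur Realty LP.
Chain via Highfield Mining NL → Stonebridge Foods Inc. → Ridgefield Partners LP (R2): 49% × 59% × 42% × 17% = 2.064174% of Larkspur Realty LP.
Chain via Quarry Group plc → Summit Ventures LLC → Harbor Textiles S.p.A. (R2): 29% × 25% × 46% × 43% = 1.43405% of Larkspur Realty LP.
Direct interest in Larkspur Realty LP: 8%.
Aggregating (R3): 2.064174% + 1.43405% + 8% = 11.498224%.
11.498224% falls short of the 20% threshold by 8.501776 percentage points.

8.501776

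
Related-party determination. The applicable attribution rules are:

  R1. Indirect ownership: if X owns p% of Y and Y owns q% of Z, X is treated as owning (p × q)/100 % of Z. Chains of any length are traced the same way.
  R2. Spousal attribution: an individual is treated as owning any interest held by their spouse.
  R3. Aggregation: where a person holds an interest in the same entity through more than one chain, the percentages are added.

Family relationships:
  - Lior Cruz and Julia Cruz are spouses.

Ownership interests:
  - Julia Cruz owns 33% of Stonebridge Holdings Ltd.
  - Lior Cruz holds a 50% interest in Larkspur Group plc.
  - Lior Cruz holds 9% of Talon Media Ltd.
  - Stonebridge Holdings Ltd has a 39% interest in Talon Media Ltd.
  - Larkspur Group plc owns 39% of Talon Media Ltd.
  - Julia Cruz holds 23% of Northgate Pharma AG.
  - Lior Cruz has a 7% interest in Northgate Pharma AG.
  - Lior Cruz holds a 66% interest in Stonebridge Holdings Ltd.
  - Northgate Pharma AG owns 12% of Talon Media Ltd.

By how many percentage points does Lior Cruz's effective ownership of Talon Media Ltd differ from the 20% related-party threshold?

50.71

By spousal attribution (R2), Lior Cruz is treated as also owning Julia Cruz's interest in Northgate Pharma AG, giving 7% + 23% = 30%.
By spousal attribution (R2), Lior Cruz is treated as also owning Julia Cruz's interest in Stonebridge Holdings Ltd, giving 66% + 33% = 99%.
Chain via Northgate Pharma AG (R1): 30% × 12% = 3.6% of Talon Media Ltd.
Chain via Stonebridge Holdings Ltd (R1): 99% × 39% = 38.61% of Talon Media Ltd.
Chain via Larkspur Group plc (R1): 50% × 39% = 19.5% of Talon Media Ltd.
Direct interest in Talon Media Ltd: 9%.
Aggregating (R3): 3.6% + 38.61% + 19.5% + 9% = 70.71%.
70.71% exceeds the 20% threshold by 50.71 percentage points.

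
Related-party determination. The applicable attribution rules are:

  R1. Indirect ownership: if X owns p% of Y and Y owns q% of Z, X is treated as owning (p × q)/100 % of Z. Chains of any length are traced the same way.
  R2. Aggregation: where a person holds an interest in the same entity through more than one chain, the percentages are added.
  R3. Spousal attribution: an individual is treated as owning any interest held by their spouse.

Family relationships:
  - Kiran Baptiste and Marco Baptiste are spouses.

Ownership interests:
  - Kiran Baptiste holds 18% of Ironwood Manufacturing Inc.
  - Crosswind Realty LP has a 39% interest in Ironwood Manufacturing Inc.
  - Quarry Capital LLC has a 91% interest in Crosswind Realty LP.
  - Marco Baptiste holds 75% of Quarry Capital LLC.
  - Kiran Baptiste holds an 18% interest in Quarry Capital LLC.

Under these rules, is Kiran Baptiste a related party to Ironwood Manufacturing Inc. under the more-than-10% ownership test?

By spousal attribution (R3), Kiran Baptiste is treated as also owning Marco Baptiste's interest in Quarry Capital LLC, giving 18% + 75% = 93%.
Chain via Quarry Capital LLC → Crosswind Realty LP (R1): 93% × 91% × 39% = 33.0057% of Ironwood Manufacturing Inc.
Direct interest in Ironwood Manufacturing Inc: 18%.
Aggregating (R2): 33.0057% + 18% = 51.0057%.
51.0057% exceeds the 10% threshold, so Kiran is a related party to Ironwood Manufacturing Inc.

Yes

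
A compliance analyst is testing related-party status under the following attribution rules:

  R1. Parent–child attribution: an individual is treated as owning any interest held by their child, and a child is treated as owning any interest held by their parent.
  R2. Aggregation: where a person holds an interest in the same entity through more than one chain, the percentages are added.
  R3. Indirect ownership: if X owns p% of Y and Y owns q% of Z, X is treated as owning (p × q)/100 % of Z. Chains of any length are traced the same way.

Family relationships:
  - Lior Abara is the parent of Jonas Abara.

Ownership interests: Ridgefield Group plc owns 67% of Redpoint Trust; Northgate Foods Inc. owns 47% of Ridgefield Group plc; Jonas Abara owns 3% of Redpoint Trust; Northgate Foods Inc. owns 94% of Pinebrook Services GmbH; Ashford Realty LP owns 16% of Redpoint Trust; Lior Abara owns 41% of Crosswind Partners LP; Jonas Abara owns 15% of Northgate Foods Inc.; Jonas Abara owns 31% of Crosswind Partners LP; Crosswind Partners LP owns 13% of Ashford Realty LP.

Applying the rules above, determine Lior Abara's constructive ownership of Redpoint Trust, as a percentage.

9.2211%

By parent–child attribution (R1), Lior Abara is treated as also owning Jonas Abara's interest in Crosswind Partners LP, giving 41% + 31% = 72%.
By parent–child attribution (R1), Lior Abara is treated as owning Jonas Abara's 15% interest in Northgate Foods Inc.
By parent–child attribution (R1), Lior Abara is treated as owning Jonas Abara's 3% interest in Redpoint Trust.
Chain via Crosswind Partners LP → Ashford Realty LP (R3): 72% × 13% × 16% = 1.4976% of Redpoint Trust.
Chain via Northgate Foods Inc. → Ridgefield Group plc (R3): 15% × 47% × 67% = 4.7235% of Redpoint Trust.
Direct interest in Redpoint Trust: 3%.
Aggregating (R2): 1.4976% + 4.7235% + 3% = 9.2211%.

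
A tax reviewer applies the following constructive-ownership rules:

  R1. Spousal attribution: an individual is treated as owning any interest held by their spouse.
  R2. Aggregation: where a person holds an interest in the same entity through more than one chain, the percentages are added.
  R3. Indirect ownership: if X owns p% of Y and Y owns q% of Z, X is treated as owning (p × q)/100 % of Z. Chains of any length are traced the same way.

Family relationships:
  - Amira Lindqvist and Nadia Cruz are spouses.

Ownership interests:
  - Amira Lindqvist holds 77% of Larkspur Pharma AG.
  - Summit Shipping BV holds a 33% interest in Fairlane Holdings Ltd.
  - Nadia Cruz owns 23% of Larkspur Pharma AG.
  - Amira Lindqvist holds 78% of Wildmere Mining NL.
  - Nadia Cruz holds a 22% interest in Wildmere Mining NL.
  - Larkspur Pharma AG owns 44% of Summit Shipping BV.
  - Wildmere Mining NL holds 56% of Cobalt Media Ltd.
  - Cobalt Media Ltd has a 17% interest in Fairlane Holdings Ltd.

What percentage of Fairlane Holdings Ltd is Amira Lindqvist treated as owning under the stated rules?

By spousal attribution (R1), Amira Lindqvist is treated as also owning Nadia Cruz's interest in Larkspur Pharma AG, giving 77% + 23% = 100%.
By spousal attribution (R1), Amira Lindqvist is treated as also owning Nadia Cruz's interest in Wildmere Mining NL, giving 78% + 22% = 100%.
Chain via Larkspur Pharma AG → Summit Shipping BV (R3): 100% × 44% × 33% = 14.52% of Fairlane Holdings Ltd.
Chain via Wildmere Mining NL → Cobalt Media Ltd (R3): 100% × 56% × 17% = 9.52% of Fairlane Holdings Ltd.
Aggregating (R2): 14.52% + 9.52% = 24.04%.

24.04%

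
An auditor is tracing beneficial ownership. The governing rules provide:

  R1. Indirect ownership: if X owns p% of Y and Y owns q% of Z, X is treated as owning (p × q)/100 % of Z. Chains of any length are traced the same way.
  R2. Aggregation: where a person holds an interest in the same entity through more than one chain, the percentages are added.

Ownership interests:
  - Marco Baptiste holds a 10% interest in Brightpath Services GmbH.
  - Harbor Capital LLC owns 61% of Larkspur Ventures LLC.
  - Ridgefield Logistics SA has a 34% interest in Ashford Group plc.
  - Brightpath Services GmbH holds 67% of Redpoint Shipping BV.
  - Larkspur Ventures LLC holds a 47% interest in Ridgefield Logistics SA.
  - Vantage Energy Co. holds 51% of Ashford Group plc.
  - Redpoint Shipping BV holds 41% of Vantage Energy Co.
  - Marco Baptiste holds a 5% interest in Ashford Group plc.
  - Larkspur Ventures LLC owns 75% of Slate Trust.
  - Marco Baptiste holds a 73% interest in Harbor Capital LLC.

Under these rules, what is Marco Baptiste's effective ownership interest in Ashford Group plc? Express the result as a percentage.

13.516864%

Chain via Brightpath Services GmbH → Redpoint Shipping BV → Vantage Energy Co. (R1): 10% × 67% × 41% × 51% = 1.40097% of Ashford Group plc.
Chain via Harbor Capital LLC → Larkspur Ventures LLC → Ridgefield Logistics SA (R1): 73% × 61% × 47% × 34% = 7.115894% of Ashford Group plc.
Direct interest in Ashford Group plc: 5%.
Aggregating (R2): 1.40097% + 7.115894% + 5% = 13.516864%.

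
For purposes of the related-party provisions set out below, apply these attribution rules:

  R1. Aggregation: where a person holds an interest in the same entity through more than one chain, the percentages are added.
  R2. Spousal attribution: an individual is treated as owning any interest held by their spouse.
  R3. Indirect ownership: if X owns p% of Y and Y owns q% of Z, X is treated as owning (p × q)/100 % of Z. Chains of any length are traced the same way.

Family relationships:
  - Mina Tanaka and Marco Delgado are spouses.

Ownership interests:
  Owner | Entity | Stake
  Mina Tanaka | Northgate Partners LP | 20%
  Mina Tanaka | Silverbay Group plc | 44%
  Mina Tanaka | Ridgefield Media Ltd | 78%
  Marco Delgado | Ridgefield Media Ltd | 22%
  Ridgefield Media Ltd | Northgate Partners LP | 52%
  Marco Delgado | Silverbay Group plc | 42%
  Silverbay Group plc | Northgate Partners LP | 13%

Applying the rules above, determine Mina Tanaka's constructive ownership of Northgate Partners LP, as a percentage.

By spousal attribution (R2), Mina Tanaka is treated as also owning Marco Delgado's interest in Ridgefield Media Ltd, giving 78% + 22% = 100%.
By spousal attribution (R2), Mina Tanaka is treated as also owning Marco Delgado's interest in Silverbay Group plc, giving 44% + 42% = 86%.
Chain via Ridgefield Media Ltd (R3): 100% × 52% = 52% of Northgate Partners LP.
Chain via Silverbay Group plc (R3): 86% × 13% = 11.18% of Northgate Partners LP.
Direct interest in Northgate Partners LP: 20%.
Aggregating (R1): 52% + 11.18% + 20% = 83.18%.

83.18%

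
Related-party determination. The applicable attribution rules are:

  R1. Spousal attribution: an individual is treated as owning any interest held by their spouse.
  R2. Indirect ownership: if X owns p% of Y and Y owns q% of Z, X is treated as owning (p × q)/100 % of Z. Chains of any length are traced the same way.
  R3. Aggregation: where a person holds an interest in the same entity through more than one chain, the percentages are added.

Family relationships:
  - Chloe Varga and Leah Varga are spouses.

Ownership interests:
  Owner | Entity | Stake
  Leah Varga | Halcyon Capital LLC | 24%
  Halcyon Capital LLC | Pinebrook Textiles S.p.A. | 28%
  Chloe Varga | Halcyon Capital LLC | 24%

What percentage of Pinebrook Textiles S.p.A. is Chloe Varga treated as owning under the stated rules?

13.44%

By spousal attribution (R1), Chloe Varga is treated as also owning Leah Varga's interest in Halcyon Capital LLC, giving 24% + 24% = 48%.
Chain via Halcyon Capital LLC (R2): 48% × 28% = 13.44% of Pinebrook Textiles S.p.A.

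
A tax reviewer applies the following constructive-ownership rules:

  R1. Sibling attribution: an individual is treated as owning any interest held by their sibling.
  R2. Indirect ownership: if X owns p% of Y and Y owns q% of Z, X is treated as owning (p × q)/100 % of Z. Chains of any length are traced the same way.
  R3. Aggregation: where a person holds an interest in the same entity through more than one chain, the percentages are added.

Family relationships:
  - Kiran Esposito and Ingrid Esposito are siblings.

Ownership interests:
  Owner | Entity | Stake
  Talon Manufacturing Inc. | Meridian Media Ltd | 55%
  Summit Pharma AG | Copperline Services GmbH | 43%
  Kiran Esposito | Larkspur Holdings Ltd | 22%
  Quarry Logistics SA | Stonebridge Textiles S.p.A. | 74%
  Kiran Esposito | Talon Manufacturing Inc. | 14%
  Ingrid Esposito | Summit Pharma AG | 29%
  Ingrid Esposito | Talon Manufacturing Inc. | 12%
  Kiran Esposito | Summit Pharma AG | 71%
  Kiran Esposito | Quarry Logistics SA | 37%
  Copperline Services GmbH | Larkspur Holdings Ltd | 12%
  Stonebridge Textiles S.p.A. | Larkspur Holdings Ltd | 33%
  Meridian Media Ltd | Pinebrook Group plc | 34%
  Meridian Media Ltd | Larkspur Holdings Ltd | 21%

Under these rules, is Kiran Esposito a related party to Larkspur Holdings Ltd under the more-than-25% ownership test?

Yes

By sibling attribution (R1), Kiran Esposito is treated as also owning Ingrid Esposito's interest in Summit Pharma AG, giving 71% + 29% = 100%.
By sibling attribution (R1), Kiran Esposito is treated as also owning Ingrid Esposito's interest in Talon Manufacturing Inc, giving 14% + 12% = 26%.
Chain via Summit Pharma AG → Copperline Services GmbH (R2): 100% × 43% × 12% = 5.16% of Larkspur Holdings Ltd.
Chain via Talon Manufacturing Inc. → Meridian Media Ltd (R2): 26% × 55% × 21% = 3.003% of Larkspur Holdings Ltd.
Chain via Quarry Logistics SA → Stonebridge Textiles S.p.A. (R2): 37% × 74% × 33% = 9.0354% of Larkspur Holdings Ltd.
Direct interest in Larkspur Holdings Ltd: 22%.
Aggregating (R3): 5.16% + 3.003% + 9.0354% + 22% = 39.1984%.
39.1984% exceeds the 25% threshold, so Kiran is a related party to Larkspur Holdings Ltd.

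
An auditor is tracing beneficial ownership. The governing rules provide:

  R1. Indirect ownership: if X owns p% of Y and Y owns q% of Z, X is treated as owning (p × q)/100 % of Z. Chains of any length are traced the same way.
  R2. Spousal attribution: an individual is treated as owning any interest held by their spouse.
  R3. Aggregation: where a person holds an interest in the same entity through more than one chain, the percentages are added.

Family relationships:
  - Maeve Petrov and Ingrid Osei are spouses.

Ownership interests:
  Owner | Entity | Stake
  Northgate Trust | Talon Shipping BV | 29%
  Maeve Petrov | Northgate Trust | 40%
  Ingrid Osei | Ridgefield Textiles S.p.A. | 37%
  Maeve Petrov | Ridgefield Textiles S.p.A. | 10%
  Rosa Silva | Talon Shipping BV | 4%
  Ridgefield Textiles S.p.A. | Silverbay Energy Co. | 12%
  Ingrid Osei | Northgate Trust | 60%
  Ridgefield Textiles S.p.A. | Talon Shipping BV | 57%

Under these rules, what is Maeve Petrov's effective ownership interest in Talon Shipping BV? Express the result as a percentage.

55.79%

By spousal attribution (R2), Maeve Petrov is treated as also owning Ingrid Osei's interest in Northgate Trust, giving 40% + 60% = 100%.
By spousal attribution (R2), Maeve Petrov is treated as also owning Ingrid Osei's interest in Ridgefield Textiles S.p.A, giving 10% + 37% = 47%.
Chain via Northgate Trust (R1): 100% × 29% = 29% of Talon Shipping BV.
Chain via Ridgefield Textiles S.p.A. (R1): 47% × 57% = 26.79% of Talon Shipping BV.
Aggregating (R3): 29% + 26.79% = 55.79%.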